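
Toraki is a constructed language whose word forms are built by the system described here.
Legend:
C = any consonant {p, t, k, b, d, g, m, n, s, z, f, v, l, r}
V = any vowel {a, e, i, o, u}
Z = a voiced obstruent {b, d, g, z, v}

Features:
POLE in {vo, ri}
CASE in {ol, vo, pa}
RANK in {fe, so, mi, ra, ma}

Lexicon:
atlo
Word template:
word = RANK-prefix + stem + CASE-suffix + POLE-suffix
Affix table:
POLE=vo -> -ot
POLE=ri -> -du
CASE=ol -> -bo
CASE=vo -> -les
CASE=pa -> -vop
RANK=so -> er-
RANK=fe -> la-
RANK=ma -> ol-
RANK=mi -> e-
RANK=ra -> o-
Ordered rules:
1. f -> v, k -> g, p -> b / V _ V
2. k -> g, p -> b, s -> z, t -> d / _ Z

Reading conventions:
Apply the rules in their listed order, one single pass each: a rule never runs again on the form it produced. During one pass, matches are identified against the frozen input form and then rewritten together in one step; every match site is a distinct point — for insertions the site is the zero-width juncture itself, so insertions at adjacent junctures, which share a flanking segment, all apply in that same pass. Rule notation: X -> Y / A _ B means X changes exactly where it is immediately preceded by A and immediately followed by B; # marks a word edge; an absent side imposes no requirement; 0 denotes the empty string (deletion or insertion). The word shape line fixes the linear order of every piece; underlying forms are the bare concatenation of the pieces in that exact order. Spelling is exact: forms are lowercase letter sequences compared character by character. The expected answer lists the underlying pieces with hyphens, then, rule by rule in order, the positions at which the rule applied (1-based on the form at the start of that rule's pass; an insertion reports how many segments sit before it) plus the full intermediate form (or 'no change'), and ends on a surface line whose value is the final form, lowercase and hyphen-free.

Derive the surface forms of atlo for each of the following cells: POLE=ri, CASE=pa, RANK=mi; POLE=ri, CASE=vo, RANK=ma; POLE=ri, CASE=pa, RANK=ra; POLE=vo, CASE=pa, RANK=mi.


cell POLE=ri, CASE=pa, RANK=mi:
underlying: e-atlo-vop-du
1. f -> v, k -> g, p -> b / V _ V: no change
2. k -> g, p -> b, s -> z, t -> d / _ Z: fires at position(s) 8: eatlovobdu
surface: eatlovobdu

cell POLE=ri, CASE=vo, RANK=ma:
underlying: ol-atlo-les-du
1. f -> v, k -> g, p -> b / V _ V: no change
2. k -> g, p -> b, s -> z, t -> d / _ Z: fires at position(s) 9: olatlolezdu
surface: olatlolezdu

cell POLE=ri, CASE=pa, RANK=ra:
underlying: o-atlo-vop-du
1. f -> v, k -> g, p -> b / V _ V: no change
2. k -> g, p -> b, s -> z, t -> d / _ Z: fires at position(s) 8: oatlovobdu
surface: oatlovobdu

cell POLE=vo, CASE=pa, RANK=mi:
underlying: e-atlo-vop-ot
1. f -> v, k -> g, p -> b / V _ V: fires at position(s) 8: eatlovobot
2. k -> g, p -> b, s -> z, t -> d / _ Z: no change
surface: eatlovobot


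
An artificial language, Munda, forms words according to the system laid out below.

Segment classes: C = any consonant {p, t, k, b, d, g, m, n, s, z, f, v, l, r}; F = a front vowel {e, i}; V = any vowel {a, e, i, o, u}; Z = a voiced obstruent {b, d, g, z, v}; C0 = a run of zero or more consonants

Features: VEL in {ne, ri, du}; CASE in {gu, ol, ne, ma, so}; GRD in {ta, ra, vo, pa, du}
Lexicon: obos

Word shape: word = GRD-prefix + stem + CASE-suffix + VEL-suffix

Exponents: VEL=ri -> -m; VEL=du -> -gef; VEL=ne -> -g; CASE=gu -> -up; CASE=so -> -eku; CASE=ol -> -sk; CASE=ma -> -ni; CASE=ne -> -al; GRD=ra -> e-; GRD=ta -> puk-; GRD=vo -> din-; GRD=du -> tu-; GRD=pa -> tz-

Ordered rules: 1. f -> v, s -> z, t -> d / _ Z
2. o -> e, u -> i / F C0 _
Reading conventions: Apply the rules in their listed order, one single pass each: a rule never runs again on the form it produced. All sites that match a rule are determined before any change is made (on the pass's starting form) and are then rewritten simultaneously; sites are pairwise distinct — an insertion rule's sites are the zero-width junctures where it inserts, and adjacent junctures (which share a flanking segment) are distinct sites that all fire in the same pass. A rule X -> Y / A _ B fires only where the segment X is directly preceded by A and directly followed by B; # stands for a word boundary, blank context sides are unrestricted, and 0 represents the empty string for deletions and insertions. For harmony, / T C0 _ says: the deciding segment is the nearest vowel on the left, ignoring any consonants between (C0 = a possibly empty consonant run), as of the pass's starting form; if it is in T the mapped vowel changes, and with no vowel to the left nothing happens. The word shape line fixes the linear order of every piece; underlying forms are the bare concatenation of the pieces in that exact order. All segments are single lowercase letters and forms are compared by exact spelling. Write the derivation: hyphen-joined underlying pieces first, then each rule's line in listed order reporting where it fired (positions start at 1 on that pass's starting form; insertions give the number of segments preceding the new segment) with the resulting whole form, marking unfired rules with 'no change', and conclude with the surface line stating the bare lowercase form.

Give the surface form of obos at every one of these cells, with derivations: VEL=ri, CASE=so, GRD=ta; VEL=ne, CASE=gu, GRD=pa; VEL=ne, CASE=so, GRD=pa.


cell VEL=ri, CASE=so, GRD=ta:
underlying: puk-obos-eku-m
1. f -> v, s -> z, t -> d / _ Z: no change
2. o -> e, u -> i / F C0 _: fires at position(s) 10: pukobosekim
surface: pukobosekim

cell VEL=ne, CASE=gu, GRD=pa:
underlying: tz-obos-up-g
1. f -> v, s -> z, t -> d / _ Z: fires at position(s) 1: dzobosupg
2. o -> e, u -> i / F C0 _: no change
surface: dzobosupg

cell VEL=ne, CASE=so, GRD=pa:
underlying: tz-obos-eku-g
1. f -> v, s -> z, t -> d / _ Z: fires at position(s) 1: dzobosekug
2. o -> e, u -> i / F C0 _: fires at position(s) 9: dzobosekig
surface: dzobosekig


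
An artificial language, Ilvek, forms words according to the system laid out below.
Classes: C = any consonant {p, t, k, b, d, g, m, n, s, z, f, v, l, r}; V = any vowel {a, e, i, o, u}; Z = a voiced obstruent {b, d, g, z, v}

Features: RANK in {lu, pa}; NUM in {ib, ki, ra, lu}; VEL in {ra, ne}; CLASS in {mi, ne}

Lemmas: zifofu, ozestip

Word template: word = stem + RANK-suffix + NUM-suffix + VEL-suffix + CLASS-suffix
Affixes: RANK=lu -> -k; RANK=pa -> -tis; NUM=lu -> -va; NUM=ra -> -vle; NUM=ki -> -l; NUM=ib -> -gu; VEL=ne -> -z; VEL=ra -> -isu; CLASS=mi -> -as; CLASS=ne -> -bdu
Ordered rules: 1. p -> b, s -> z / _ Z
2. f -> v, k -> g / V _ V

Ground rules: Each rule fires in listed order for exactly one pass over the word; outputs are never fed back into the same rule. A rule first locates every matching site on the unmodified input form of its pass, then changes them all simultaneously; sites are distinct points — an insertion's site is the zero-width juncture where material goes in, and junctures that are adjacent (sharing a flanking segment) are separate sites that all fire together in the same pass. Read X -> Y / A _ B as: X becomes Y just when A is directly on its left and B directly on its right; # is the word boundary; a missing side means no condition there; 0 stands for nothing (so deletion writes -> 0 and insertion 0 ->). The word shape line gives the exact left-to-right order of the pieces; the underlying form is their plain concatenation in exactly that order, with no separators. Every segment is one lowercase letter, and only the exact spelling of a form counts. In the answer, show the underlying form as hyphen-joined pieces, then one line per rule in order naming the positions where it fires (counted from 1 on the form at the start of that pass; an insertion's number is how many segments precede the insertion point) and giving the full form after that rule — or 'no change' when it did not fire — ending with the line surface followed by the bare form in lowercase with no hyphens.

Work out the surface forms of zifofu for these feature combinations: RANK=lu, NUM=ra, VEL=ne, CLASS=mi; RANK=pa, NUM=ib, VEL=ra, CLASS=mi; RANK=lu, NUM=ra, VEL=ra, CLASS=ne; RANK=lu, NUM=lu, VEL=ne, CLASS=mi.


cell RANK=lu, NUM=ra, VEL=ne, CLASS=mi:
underlying: zifofu-k-vle-z-as
1. p -> b, s -> z / _ Z: no change
2. f -> v, k -> g / V _ V: fires at position(s) 3, 5: zivovukvlezas
surface: zivovukvlezas

cell RANK=pa, NUM=ib, VEL=ra, CLASS=mi:
underlying: zifofu-tis-gu-isu-as
1. p -> b, s -> z / _ Z: fires at position(s) 9: zifofutizguisuas
2. f -> v, k -> g / V _ V: fires at position(s) 3, 5: zivovutizguisuas
surface: zivovutizguisuas

cell RANK=lu, NUM=ra, VEL=ra, CLASS=ne:
underlying: zifofu-k-vle-isu-bdu
1. p -> b, s -> z / _ Z: no change
2. f -> v, k -> g / V _ V: fires at position(s) 3, 5: zivovukvleisubdu
surface: zivovukvleisubdu

cell RANK=lu, NUM=lu, VEL=ne, CLASS=mi:
underlying: zifofu-k-va-z-as
1. p -> b, s -> z / _ Z: no change
2. f -> v, k -> g / V _ V: fires at position(s) 3, 5: zivovukvazas
surface: zivovukvazas


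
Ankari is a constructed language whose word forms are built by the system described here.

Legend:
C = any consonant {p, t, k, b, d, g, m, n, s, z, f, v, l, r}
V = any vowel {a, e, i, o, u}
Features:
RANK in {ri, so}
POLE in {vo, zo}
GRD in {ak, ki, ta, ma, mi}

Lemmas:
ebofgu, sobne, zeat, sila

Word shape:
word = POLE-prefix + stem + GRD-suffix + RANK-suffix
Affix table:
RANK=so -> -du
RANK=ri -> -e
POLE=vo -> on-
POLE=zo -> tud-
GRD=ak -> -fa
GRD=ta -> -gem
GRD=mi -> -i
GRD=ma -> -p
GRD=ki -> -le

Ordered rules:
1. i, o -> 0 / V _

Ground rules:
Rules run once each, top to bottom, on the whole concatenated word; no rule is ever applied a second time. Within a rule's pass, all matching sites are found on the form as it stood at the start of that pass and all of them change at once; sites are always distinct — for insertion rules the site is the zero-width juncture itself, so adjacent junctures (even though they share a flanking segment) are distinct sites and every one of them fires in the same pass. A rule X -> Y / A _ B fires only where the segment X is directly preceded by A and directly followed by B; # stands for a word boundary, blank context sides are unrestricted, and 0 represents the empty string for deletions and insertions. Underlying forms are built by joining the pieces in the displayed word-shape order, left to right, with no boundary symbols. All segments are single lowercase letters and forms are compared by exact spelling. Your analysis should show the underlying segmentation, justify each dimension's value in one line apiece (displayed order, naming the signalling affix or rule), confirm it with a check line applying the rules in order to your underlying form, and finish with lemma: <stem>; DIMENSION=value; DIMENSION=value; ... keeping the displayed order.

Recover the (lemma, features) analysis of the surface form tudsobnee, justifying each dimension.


underlying: tud-sobne-i-e
RANK=ri - signalled by the affix -e
POLE=zo - signalled by the affix tud-
GRD=mi - signalled by the affix -i
check: tudsobneie -> tudsobnee
lemma: sobne; RANK=ri; POLE=zo; GRD=mi


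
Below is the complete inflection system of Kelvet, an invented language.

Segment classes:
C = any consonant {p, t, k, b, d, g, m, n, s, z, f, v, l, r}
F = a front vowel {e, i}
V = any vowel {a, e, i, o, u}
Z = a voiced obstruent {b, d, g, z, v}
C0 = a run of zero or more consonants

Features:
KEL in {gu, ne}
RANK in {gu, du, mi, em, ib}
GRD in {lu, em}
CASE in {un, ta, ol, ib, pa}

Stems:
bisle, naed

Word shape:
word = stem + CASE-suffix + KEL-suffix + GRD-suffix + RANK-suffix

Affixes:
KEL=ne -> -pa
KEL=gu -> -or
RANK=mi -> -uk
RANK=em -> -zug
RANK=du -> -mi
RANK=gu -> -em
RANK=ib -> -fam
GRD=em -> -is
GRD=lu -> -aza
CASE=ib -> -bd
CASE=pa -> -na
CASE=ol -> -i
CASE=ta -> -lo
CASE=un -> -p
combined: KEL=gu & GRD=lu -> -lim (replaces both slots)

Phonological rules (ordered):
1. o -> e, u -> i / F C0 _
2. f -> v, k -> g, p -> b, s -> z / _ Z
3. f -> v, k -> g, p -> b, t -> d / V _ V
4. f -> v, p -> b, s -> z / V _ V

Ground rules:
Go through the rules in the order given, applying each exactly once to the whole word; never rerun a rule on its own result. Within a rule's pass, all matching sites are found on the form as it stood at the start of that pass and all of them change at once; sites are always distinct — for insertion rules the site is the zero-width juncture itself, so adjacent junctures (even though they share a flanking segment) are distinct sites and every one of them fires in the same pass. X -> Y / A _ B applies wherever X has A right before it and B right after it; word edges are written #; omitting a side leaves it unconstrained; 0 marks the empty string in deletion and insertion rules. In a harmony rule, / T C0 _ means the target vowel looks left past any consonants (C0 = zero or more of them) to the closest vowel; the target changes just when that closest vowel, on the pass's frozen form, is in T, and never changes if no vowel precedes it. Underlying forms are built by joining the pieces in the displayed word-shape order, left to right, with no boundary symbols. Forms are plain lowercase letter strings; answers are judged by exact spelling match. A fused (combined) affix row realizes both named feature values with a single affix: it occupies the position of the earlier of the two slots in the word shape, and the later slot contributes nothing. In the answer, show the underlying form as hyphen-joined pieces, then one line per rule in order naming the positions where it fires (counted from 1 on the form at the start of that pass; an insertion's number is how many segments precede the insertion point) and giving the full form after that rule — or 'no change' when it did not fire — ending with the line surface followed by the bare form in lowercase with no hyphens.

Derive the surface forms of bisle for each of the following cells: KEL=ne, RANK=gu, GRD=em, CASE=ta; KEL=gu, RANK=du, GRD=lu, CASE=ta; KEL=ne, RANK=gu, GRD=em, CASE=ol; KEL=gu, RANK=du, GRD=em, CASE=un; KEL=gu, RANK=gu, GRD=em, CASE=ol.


cell KEL=ne, RANK=gu, GRD=em, CASE=ta:
underlying: bisle-lo-pa-is-em
1. o -> e, u -> i / F C0 _: fires at position(s) 7: bislelepaisem
2. f -> v, k -> g, p -> b, s -> z / _ Z: no change
3. f -> v, k -> g, p -> b, t -> d / V _ V: fires at position(s) 8: bislelebaisem
4. f -> v, p -> b, s -> z / V _ V: fires at position(s) 11: bislelebaizem
surface: bislelebaizem

cell KEL=gu, RANK=du, GRD=lu, CASE=ta:
underlying: bisle-lo-lim-mi
1. o -> e, u -> i / F C0 _: fires at position(s) 7: bislelelimmi
2. f -> v, k -> g, p -> b, s -> z / _ Z: no change
3. f -> v, k -> g, p -> b, t -> d / V _ V: no change
4. f -> v, p -> b, s -> z / V _ V: no change
surface: bislelelimmi

cell KEL=ne, RANK=gu, GRD=em, CASE=ol:
underlying: bisle-i-pa-is-em
1. o -> e, u -> i / F C0 _: no change
2. f -> v, k -> g, p -> b, s -> z / _ Z: no change
3. f -> v, k -> g, p -> b, t -> d / V _ V: fires at position(s) 7: bisleibaisem
4. f -> v, p -> b, s -> z / V _ V: fires at position(s) 10: bisleibaizem
surface: bisleibaizem

cell KEL=gu, RANK=du, GRD=em, CASE=un:
underlying: bisle-p-or-is-mi
1. o -> e, u -> i / F C0 _: fires at position(s) 7: bisleperismi
2. f -> v, k -> g, p -> b, s -> z / _ Z: no change
3. f -> v, k -> g, p -> b, t -> d / V _ V: fires at position(s) 6: bisleberismi
4. f -> v, p -> b, s -> z / V _ V: no change
surface: bisleberismi

cell KEL=gu, RANK=gu, GRD=em, CASE=ol:
underlying: bisle-i-or-is-em
1. o -> e, u -> i / F C0 _: fires at position(s) 7: bisleierisem
2. f -> v, k -> g, p -> b, s -> z / _ Z: no change
3. f -> v, k -> g, p -> b, t -> d / V _ V: no change
4. f -> v, p -> b, s -> z / V _ V: fires at position(s) 10: bisleierizem
surface: bisleierizem


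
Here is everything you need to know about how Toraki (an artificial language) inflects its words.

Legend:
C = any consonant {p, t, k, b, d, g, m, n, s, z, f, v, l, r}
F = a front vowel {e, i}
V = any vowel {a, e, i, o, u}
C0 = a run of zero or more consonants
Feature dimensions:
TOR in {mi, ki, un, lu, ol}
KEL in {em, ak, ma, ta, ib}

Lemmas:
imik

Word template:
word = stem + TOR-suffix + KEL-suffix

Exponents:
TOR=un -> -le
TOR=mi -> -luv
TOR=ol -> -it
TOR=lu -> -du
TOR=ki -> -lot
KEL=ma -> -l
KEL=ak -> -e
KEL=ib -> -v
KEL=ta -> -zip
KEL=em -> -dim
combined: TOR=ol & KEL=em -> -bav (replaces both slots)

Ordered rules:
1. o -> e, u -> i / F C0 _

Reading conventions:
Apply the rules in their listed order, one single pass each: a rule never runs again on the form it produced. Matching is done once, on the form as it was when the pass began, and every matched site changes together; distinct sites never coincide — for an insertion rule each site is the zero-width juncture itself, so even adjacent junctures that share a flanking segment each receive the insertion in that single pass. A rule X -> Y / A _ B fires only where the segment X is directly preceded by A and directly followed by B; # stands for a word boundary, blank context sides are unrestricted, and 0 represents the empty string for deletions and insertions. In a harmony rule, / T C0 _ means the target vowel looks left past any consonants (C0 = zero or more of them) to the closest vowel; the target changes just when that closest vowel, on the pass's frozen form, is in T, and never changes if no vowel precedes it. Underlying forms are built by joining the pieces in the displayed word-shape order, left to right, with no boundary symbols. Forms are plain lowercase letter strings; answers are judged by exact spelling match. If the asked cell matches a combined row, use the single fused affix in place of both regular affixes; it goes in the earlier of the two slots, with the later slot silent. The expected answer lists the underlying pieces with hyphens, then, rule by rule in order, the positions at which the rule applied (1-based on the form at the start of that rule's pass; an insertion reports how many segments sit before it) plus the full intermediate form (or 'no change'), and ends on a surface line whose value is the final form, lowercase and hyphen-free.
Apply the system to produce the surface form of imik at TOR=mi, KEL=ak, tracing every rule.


underlying: imik-luv-e
1. o -> e, u -> i / F C0 _: fires at position(s) 6: imiklive
surface: imiklive


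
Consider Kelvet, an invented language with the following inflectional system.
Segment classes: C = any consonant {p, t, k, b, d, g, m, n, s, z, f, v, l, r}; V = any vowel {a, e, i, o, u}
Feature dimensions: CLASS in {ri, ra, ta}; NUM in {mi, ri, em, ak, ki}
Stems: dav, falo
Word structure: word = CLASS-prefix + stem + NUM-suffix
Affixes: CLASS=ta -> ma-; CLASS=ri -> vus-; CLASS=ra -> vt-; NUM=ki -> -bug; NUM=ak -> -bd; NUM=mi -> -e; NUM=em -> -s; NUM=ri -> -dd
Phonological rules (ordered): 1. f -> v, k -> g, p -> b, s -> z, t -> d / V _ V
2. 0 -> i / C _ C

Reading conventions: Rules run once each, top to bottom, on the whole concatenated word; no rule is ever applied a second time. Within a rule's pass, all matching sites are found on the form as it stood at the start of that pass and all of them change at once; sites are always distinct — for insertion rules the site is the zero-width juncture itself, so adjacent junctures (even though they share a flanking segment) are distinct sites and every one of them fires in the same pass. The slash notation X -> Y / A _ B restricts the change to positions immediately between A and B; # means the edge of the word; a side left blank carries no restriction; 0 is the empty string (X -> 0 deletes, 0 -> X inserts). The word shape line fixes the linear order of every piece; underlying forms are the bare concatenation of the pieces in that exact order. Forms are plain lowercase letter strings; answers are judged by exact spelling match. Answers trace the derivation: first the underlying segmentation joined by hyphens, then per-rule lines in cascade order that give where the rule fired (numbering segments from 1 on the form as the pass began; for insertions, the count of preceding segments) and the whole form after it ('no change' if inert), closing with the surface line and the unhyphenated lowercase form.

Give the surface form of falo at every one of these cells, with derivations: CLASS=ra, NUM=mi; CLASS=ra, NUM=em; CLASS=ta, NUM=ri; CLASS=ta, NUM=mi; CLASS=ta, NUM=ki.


cell CLASS=ra, NUM=mi:
underlying: vt-falo-e
1. f -> v, k -> g, p -> b, s -> z, t -> d / V _ V: no change
2. 0 -> i / C _ C: inserts after position(s) 1, 2: vitifaloe
surface: vitifaloe

cell CLASS=ra, NUM=em:
underlying: vt-falo-s
1. f -> v, k -> g, p -> b, s -> z, t -> d / V _ V: no change
2. 0 -> i / C _ C: inserts after position(s) 1, 2: vitifalos
surface: vitifalos

cell CLASS=ta, NUM=ri:
underlying: ma-falo-dd
1. f -> v, k -> g, p -> b, s -> z, t -> d / V _ V: fires at position(s) 3: mavalodd
2. 0 -> i / C _ C: inserts after position(s) 7: mavalodid
surface: mavalodid

cell CLASS=ta, NUM=mi:
underlying: ma-falo-e
1. f -> v, k -> g, p -> b, s -> z, t -> d / V _ V: fires at position(s) 3: mavaloe
2. 0 -> i / C _ C: no change
surface: mavaloe

cell CLASS=ta, NUM=ki:
underlying: ma-falo-bug
1. f -> v, k -> g, p -> b, s -> z, t -> d / V _ V: fires at position(s) 3: mavalobug
2. 0 -> i / C _ C: no change
surface: mavalobug


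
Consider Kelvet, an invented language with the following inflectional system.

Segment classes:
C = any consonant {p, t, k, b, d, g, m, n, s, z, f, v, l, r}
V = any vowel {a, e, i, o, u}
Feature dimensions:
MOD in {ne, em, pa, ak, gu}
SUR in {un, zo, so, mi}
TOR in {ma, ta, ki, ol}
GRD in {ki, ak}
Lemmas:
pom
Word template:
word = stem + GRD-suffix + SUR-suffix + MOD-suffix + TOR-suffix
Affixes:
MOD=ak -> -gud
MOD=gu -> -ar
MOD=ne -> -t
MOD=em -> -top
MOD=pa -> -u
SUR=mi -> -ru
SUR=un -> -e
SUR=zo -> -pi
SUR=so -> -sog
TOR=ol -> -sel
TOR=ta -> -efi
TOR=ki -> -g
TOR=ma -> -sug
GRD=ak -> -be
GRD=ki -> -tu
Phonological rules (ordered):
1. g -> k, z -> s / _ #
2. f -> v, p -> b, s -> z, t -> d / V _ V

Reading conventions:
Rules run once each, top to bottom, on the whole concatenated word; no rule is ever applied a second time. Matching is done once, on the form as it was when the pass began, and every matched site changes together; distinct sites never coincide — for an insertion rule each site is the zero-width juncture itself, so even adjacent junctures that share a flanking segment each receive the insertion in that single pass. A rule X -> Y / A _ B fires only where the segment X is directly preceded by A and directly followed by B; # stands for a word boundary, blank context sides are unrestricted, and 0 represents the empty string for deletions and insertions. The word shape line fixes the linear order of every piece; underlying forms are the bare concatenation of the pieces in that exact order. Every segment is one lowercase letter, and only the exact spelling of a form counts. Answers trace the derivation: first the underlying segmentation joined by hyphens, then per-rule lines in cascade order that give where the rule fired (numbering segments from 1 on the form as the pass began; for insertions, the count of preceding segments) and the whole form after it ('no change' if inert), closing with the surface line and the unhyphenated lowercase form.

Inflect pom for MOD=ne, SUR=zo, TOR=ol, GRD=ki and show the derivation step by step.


underlying: pom-tu-pi-t-sel
1. g -> k, z -> s / _ #: no change
2. f -> v, p -> b, s -> z, t -> d / V _ V: fires at position(s) 6: pomtubitsel
surface: pomtubitsel


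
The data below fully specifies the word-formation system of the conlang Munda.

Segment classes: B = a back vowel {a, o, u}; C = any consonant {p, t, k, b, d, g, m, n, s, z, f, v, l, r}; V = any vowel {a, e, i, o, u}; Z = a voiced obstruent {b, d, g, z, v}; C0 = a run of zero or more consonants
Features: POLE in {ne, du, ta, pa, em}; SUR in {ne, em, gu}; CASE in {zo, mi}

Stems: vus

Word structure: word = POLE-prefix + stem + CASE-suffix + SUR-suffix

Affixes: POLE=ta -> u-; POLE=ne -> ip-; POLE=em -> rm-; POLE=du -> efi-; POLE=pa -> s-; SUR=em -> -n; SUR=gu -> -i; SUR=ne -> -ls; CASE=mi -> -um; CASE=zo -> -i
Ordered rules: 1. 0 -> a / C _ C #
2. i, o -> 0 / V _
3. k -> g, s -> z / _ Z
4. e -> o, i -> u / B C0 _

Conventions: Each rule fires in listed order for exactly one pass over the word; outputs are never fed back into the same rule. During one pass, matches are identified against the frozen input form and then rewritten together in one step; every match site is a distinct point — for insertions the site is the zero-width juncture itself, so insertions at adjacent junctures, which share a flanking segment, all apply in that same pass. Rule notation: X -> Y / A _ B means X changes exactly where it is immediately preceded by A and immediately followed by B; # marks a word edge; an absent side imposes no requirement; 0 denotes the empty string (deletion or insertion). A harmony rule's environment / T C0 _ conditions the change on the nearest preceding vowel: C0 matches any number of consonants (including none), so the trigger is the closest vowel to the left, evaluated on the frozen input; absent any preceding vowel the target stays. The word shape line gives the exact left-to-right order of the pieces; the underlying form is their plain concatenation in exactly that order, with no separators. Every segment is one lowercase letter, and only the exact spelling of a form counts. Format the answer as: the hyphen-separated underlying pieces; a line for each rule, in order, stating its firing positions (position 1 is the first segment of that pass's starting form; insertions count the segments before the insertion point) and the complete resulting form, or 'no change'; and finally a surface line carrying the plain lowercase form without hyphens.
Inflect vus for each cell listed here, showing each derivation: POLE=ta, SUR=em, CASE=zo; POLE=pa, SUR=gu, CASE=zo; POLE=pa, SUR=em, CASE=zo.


cell POLE=ta, SUR=em, CASE=zo:
underlying: u-vus-i-n
1. 0 -> a / C _ C #: no change
2. i, o -> 0 / V _: no change
3. k -> g, s -> z / _ Z: no change
4. e -> o, i -> u / B C0 _: fires at position(s) 5: uvusun
surface: uvusun

cell POLE=pa, SUR=gu, CASE=zo:
underlying: s-vus-i-i
1. 0 -> a / C _ C #: no change
2. i, o -> 0 / V _: fires at position(s) 6: svusi
3. k -> g, s -> z / _ Z: fires at position(s) 1: zvusi
4. e -> o, i -> u / B C0 _: fires at position(s) 5: zvusu
surface: zvusu

cell POLE=pa, SUR=em, CASE=zo:
underlying: s-vus-i-n
1. 0 -> a / C _ C #: no change
2. i, o -> 0 / V _: no change
3. k -> g, s -> z / _ Z: fires at position(s) 1: zvusin
4. e -> o, i -> u / B C0 _: fires at position(s) 5: zvusun
surface: zvusun


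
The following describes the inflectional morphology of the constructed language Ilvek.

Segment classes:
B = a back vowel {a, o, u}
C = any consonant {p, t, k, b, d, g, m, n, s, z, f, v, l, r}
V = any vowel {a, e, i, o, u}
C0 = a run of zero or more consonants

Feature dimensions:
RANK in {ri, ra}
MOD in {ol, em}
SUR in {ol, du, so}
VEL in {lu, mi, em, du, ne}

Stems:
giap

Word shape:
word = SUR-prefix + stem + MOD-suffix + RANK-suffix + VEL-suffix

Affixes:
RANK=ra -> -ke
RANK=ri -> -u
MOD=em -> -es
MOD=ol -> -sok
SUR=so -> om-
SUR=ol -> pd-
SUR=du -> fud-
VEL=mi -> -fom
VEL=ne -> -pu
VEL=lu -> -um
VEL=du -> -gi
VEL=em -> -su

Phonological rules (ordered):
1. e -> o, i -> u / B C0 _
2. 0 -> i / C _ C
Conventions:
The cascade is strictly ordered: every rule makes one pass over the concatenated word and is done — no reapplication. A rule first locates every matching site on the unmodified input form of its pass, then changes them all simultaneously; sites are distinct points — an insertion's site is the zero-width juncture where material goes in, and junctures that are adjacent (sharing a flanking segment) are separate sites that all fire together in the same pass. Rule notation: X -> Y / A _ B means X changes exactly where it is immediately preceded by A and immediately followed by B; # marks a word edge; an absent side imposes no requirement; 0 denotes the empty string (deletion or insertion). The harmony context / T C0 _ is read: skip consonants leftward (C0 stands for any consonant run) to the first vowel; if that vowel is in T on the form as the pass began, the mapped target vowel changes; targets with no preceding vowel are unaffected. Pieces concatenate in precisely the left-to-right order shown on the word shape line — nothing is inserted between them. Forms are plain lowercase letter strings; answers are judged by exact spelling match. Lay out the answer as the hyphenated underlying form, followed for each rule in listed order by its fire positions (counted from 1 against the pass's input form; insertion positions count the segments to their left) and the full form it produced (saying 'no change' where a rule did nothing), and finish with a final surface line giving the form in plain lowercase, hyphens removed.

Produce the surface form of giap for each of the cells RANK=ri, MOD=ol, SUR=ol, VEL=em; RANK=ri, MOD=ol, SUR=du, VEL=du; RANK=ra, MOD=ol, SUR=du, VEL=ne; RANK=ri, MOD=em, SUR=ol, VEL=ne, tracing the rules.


cell RANK=ri, MOD=ol, SUR=ol, VEL=em:
underlying: pd-giap-sok-u-su
1. e -> o, i -> u / B C0 _: no change
2. 0 -> i / C _ C: inserts after position(s) 1, 2, 6: pidigiapisokusu
surface: pidigiapisokusu

cell RANK=ri, MOD=ol, SUR=du, VEL=du:
underlying: fud-giap-sok-u-gi
1. e -> o, i -> u / B C0 _: fires at position(s) 5, 13: fudguapsokugu
2. 0 -> i / C _ C: inserts after position(s) 3, 7: fudiguapisokugu
surface: fudiguapisokugu

cell RANK=ra, MOD=ol, SUR=du, VEL=ne:
underlying: fud-giap-sok-ke-pu
1. e -> o, i -> u / B C0 _: fires at position(s) 5, 12: fudguapsokkopu
2. 0 -> i / C _ C: inserts after position(s) 3, 7, 10: fudiguapisokikopu
surface: fudiguapisokikopu

cell RANK=ri, MOD=em, SUR=ol, VEL=ne:
underlying: pd-giap-es-u-pu
1. e -> o, i -> u / B C0 _: fires at position(s) 7: pdgiaposupu
2. 0 -> i / C _ C: inserts after position(s) 1, 2: pidigiaposupu
surface: pidigiaposupu


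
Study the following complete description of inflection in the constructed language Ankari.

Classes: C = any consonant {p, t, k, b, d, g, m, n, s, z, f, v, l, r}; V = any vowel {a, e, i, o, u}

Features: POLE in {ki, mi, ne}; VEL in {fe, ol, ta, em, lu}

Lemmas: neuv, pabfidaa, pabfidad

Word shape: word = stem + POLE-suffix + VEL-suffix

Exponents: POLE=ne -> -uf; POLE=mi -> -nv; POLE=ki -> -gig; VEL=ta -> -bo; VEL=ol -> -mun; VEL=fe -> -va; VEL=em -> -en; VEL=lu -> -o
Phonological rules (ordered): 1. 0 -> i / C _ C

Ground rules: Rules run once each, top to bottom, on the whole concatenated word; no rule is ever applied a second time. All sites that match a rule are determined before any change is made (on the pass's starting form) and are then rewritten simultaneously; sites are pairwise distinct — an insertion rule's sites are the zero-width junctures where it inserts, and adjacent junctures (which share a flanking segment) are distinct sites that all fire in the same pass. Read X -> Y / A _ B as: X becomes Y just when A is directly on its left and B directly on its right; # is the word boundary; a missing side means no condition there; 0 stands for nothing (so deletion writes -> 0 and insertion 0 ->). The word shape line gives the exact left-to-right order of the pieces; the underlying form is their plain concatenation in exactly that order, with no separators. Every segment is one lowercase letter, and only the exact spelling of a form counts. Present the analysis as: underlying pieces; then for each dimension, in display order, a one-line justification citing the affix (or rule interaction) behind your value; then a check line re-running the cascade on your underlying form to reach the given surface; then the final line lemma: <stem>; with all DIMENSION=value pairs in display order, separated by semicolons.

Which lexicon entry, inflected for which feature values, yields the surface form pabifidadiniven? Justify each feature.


underlying: pabfidad-nv-en
POLE=mi - signalled by the affix -nv
VEL=em - signalled by the affix -en
check: pabfidadnven -> pabifidadiniven
lemma: pabfidad; POLE=mi; VEL=em


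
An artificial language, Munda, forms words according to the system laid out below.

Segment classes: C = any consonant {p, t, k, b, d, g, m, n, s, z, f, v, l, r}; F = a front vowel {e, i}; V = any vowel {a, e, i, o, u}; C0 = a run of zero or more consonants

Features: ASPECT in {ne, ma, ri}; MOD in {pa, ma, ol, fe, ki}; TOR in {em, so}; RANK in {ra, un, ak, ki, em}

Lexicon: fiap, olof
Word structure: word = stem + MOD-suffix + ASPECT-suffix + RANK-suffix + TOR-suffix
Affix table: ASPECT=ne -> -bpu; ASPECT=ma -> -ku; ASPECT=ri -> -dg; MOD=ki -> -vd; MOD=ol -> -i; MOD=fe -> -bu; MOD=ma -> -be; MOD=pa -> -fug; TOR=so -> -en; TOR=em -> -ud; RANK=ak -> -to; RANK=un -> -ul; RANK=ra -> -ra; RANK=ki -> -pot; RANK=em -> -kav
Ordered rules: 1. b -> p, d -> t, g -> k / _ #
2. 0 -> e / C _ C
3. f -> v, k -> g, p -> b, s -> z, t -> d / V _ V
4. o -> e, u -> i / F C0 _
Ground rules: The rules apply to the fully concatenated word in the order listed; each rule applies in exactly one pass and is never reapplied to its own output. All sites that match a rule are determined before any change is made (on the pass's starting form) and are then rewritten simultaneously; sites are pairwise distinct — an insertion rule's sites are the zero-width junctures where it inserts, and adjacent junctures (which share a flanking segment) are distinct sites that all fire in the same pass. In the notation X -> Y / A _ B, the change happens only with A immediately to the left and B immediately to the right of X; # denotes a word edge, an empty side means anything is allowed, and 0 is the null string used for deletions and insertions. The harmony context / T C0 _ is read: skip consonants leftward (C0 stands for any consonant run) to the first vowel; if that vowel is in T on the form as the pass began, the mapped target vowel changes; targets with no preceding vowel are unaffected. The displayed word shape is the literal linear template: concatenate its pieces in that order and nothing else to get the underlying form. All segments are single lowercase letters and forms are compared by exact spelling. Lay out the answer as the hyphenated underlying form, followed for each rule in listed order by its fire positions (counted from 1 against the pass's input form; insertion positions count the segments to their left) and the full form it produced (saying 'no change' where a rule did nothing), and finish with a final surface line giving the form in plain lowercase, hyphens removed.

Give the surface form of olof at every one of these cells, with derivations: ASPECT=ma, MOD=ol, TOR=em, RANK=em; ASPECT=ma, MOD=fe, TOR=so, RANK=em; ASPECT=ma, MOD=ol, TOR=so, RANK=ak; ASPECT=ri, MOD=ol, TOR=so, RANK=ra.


cell ASPECT=ma, MOD=ol, TOR=em, RANK=em:
underlying: olof-i-ku-kav-ud
1. b -> p, d -> t, g -> k / _ #: fires at position(s) 12: olofikukavut
2. 0 -> e / C _ C: no change
3. f -> v, k -> g, p -> b, s -> z, t -> d / V _ V: fires at position(s) 4, 6, 8: olovigugavut
4. o -> e, u -> i / F C0 _: fires at position(s) 7: olovigigavut
surface: olovigigavut

cell ASPECT=ma, MOD=fe, TOR=so, RANK=em:
underlying: olof-bu-ku-kav-en
1. b -> p, d -> t, g -> k / _ #: no change
2. 0 -> e / C _ C: inserts after position(s) 4: olofebukukaven
3. f -> v, k -> g, p -> b, s -> z, t -> d / V _ V: fires at position(s) 4, 8, 10: olovebugugaven
4. o -> e, u -> i / F C0 _: fires at position(s) 7: olovebigugaven
surface: olovebigugaven

cell ASPECT=ma, MOD=ol, TOR=so, RANK=ak:
underlying: olof-i-ku-to-en
1. b -> p, d -> t, g -> k / _ #: no change
2. 0 -> e / C _ C: no change
3. f -> v, k -> g, p -> b, s -> z, t -> d / V _ V: fires at position(s) 4, 6, 8: olovigudoen
4. o -> e, u -> i / F C0 _: fires at position(s) 7: olovigidoen
surface: olovigidoen

cell ASPECT=ri, MOD=ol, TOR=so, RANK=ra:
underlying: olof-i-dg-ra-en
1. b -> p, d -> t, g -> k / _ #: no change
2. 0 -> e / C _ C: inserts after position(s) 6, 7: olofidegeraen
3. f -> v, k -> g, p -> b, s -> z, t -> d / V _ V: fires at position(s) 4: olovidegeraen
4. o -> e, u -> i / F C0 _: no change
surface: olovidegeraen


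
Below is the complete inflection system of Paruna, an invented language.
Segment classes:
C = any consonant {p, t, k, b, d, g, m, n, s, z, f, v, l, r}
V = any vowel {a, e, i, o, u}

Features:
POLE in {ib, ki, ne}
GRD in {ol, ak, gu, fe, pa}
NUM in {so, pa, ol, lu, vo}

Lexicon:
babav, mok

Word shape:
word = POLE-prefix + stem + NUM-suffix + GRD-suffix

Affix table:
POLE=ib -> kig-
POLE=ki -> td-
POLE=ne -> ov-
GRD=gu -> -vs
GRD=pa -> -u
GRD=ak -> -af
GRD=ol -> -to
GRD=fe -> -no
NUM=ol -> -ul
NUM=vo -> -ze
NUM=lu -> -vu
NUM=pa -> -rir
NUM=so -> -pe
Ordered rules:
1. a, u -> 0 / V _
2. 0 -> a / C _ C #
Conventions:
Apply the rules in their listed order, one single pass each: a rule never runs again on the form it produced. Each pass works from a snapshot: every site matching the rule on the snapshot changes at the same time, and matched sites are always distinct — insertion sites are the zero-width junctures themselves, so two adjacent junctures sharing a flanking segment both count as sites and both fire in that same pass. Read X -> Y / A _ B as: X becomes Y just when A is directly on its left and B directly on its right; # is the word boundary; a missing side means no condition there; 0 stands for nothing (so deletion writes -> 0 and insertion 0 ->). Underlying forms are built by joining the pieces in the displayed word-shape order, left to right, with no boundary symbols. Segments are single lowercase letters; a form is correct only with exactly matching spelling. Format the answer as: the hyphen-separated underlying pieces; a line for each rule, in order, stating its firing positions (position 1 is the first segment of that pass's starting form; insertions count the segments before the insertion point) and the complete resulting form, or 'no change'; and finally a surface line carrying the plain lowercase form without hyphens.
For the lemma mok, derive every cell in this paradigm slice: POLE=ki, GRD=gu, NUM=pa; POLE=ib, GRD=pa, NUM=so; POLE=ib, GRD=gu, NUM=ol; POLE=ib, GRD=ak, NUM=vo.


cell POLE=ki, GRD=gu, NUM=pa:
underlying: td-mok-rir-vs
1. a, u -> 0 / V _: no change
2. 0 -> a / C _ C #: inserts after position(s) 9: tdmokrirvas
surface: tdmokrirvas

cell POLE=ib, GRD=pa, NUM=so:
underlying: kig-mok-pe-u
1. a, u -> 0 / V _: fires at position(s) 9: kigmokpe
2. 0 -> a / C _ C #: no change
surface: kigmokpe

cell POLE=ib, GRD=gu, NUM=ol:
underlying: kig-mok-ul-vs
1. a, u -> 0 / V _: no change
2. 0 -> a / C _ C #: inserts after position(s) 9: kigmokulvas
surface: kigmokulvas

cell POLE=ib, GRD=ak, NUM=vo:
underlying: kig-mok-ze-af
1. a, u -> 0 / V _: fires at position(s) 9: kigmokzef
2. 0 -> a / C _ C #: no change
surface: kigmokzef


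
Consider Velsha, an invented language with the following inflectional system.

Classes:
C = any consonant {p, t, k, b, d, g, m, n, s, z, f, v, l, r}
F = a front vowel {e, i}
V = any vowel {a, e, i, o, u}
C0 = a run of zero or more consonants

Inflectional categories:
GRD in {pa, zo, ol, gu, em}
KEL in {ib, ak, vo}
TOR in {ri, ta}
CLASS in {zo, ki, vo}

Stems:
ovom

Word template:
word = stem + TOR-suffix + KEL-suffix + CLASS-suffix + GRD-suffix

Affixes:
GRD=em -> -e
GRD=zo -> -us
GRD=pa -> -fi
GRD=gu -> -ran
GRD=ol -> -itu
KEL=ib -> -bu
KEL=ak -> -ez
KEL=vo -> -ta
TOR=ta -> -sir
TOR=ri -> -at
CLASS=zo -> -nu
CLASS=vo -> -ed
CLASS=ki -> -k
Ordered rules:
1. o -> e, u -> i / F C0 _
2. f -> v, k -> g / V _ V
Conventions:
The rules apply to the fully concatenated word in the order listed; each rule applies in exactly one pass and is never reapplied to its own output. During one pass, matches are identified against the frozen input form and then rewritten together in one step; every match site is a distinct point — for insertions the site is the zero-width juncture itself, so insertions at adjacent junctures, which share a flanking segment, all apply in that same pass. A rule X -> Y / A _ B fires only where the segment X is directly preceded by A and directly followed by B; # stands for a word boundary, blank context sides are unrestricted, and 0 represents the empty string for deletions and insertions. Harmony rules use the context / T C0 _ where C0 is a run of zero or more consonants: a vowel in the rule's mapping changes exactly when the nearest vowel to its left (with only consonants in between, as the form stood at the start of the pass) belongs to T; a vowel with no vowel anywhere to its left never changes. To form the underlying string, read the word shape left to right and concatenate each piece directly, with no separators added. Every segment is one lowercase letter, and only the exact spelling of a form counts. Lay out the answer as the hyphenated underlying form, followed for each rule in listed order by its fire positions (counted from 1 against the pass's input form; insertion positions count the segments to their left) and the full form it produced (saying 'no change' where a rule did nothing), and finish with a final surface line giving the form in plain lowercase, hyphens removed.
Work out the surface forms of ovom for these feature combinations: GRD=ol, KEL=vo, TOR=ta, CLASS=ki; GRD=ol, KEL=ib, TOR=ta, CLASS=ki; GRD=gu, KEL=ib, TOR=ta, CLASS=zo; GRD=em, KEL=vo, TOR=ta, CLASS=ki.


cell GRD=ol, KEL=vo, TOR=ta, CLASS=ki:
underlying: ovom-sir-ta-k-itu
1. o -> e, u -> i / F C0 _: fires at position(s) 13: ovomsirtakiti
2. f -> v, k -> g / V _ V: fires at position(s) 10: ovomsirtagiti
surface: ovomsirtagiti

cell GRD=ol, KEL=ib, TOR=ta, CLASS=ki:
underlying: ovom-sir-bu-k-itu
1. o -> e, u -> i / F C0 _: fires at position(s) 9, 13: ovomsirbikiti
2. f -> v, k -> g / V _ V: fires at position(s) 10: ovomsirbigiti
surface: ovomsirbigiti

cell GRD=gu, KEL=ib, TOR=ta, CLASS=zo:
underlying: ovom-sir-bu-nu-ran
1. o -> e, u -> i / F C0 _: fires at position(s) 9: ovomsirbinuran
2. f -> v, k -> g / V _ V: no change
surface: ovomsirbinuran

cell GRD=em, KEL=vo, TOR=ta, CLASS=ki:
underlying: ovom-sir-ta-k-e
1. o -> e, u -> i / F C0 _: no change
2. f -> v, k -> g / V _ V: fires at position(s) 10: ovomsirtage
surface: ovomsirtage
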